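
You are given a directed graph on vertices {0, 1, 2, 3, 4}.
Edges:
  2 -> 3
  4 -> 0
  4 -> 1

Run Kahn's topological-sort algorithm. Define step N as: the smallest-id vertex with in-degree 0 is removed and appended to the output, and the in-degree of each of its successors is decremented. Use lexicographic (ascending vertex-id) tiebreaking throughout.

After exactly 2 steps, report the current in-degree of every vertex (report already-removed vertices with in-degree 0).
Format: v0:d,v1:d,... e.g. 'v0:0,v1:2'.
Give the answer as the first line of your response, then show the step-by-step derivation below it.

v0:1,v1:1,v2:0,v3:0,v4:0

step 1: output 2; order=[2]; indeg=(1,1,0,0,0)
step 2: output 3; order=[2,3]; indeg=(1,1,0,0,0)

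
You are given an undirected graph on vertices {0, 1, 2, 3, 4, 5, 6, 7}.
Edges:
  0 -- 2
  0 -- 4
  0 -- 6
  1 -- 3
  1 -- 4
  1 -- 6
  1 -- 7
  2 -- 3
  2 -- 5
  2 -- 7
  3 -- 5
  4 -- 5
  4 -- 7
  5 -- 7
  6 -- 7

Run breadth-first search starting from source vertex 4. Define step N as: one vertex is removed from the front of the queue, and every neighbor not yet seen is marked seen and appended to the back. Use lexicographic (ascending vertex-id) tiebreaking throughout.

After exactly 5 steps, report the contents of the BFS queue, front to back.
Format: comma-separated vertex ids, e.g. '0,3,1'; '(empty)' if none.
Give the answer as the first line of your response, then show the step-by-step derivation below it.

2,6,3

step 1: dequeue 4; queue=[0,1,5,7]; order=4
step 2: dequeue 0; queue=[1,5,7,2,6]; order=4,0
step 3: dequeue 1; queue=[5,7,2,6,3]; order=4,0,1
step 4: dequeue 5; queue=[7,2,6,3]; order=4,0,1,5
step 5: dequeue 7; queue=[2,6,3]; order=4,0,1,5,7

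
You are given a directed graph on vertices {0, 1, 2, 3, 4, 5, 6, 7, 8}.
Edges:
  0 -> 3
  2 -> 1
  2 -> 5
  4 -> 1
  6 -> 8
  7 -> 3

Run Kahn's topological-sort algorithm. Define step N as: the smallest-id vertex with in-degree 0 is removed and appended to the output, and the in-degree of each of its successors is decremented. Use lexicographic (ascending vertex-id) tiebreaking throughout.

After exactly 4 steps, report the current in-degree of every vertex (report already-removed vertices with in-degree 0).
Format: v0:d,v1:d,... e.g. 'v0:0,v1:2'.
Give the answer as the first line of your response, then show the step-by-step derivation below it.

v0:0,v1:0,v2:0,v3:1,v4:0,v5:0,v6:0,v7:0,v8:1

step 1: output 0; order=[0]; indeg=(0,2,0,1,0,1,0,0,1)
step 2: output 2; order=[0,2]; indeg=(0,1,0,1,0,0,0,0,1)
step 3: output 4; order=[0,2,4]; indeg=(0,0,0,1,0,0,0,0,1)
step 4: output 1; order=[0,2,4,1]; indeg=(0,0,0,1,0,0,0,0,1)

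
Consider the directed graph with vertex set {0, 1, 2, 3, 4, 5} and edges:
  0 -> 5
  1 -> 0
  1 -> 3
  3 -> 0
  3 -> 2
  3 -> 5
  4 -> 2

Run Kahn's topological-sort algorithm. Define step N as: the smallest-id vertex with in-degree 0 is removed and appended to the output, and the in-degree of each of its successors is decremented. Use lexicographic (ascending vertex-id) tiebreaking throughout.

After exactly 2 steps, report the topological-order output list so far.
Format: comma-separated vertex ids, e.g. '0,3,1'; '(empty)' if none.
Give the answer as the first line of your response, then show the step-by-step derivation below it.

1,3

step 1: output 1; order=[1]; indeg=(1,0,2,0,0,2)
step 2: output 3; order=[1,3]; indeg=(0,0,1,0,0,1)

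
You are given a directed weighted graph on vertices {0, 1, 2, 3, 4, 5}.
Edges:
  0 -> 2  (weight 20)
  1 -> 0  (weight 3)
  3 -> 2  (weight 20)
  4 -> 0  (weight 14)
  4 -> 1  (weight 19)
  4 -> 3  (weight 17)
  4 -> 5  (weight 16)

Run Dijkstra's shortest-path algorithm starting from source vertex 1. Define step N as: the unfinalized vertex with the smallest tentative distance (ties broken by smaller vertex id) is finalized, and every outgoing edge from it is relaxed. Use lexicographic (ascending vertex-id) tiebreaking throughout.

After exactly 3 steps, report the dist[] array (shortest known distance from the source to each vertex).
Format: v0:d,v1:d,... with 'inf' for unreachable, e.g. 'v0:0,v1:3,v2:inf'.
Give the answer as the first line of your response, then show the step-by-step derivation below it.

v0:3,v1:0,v2:23,v3:inf,v4:inf,v5:inf

step 1: dist = v0:3,v1:0,v2:inf,v3:inf,v4:inf,v5:inf
step 2: dist = v0:3,v1:0,v2:23,v3:inf,v4:inf,v5:inf
step 3: dist = v0:3,v1:0,v2:23,v3:inf,v4:inf,v5:inf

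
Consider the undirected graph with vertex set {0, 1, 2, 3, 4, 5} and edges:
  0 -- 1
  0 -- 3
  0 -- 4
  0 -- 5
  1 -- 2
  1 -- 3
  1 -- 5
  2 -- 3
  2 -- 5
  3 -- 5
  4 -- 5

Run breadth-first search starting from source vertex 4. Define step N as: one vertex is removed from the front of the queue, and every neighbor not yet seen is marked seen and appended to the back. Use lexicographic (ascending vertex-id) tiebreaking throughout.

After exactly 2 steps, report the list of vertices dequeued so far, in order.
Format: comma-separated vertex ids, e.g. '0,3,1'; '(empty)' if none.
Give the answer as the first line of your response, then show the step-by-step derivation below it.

4,0

step 1: dequeue 4; queue=[0,5]; order=4
step 2: dequeue 0; queue=[5,1,3]; order=4,0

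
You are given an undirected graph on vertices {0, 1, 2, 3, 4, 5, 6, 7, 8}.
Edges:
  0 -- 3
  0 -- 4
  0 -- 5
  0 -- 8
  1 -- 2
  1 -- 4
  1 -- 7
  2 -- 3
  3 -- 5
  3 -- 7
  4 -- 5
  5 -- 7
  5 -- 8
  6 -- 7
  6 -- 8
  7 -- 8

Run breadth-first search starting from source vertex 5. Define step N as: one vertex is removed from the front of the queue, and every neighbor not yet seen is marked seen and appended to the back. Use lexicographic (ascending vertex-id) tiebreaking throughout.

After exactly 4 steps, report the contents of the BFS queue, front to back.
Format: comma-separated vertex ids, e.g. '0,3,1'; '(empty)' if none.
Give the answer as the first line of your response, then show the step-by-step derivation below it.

7,8,2,1

step 1: dequeue 5; queue=[0,3,4,7,8]; order=5
step 2: dequeue 0; queue=[3,4,7,8]; order=5,0
step 3: dequeue 3; queue=[4,7,8,2]; order=5,0,3
step 4: dequeue 4; queue=[7,8,2,1]; order=5,0,3,4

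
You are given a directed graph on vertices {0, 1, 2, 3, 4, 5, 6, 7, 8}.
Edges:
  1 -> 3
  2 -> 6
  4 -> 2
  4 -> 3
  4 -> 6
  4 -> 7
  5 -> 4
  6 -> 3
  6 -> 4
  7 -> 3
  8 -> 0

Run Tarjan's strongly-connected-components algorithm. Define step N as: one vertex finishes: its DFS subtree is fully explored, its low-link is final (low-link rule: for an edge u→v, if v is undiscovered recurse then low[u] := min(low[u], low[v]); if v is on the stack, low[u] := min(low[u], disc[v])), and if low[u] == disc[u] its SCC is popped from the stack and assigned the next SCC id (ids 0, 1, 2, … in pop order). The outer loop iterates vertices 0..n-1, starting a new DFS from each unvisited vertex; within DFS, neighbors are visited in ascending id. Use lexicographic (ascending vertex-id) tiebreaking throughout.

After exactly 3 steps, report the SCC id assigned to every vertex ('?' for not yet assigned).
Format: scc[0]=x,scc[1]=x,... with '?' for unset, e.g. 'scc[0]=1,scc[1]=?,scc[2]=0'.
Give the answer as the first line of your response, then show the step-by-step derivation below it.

scc[0]=0,scc[1]=2,scc[2]=?,scc[3]=1,scc[4]=?,scc[5]=?,scc[6]=?,scc[7]=?,scc[8]=?

step 1: low=(low[0]=0,low[1]=?,low[2]=?,low[3]=?,low[4]=?,low[5]=?,low[6]=?,low[7]=?,low[8]=?); scc=(scc[0]=0,scc[1]=?,scc[2]=?,scc[3]=?,scc[4]=?,scc[5]=?,scc[6]=?,scc[7]=?,scc[8]=?)
step 2: low=(low[0]=0,low[1]=1,low[2]=?,low[3]=2,low[4]=?,low[5]=?,low[6]=?,low[7]=?,low[8]=?); scc=(scc[0]=0,scc[1]=?,scc[2]=?,scc[3]=1,scc[4]=?,scc[5]=?,scc[6]=?,scc[7]=?,scc[8]=?)
step 3: low=(low[0]=0,low[1]=1,low[2]=?,low[3]=2,low[4]=?,low[5]=?,low[6]=?,low[7]=?,low[8]=?); scc=(scc[0]=0,scc[1]=2,scc[2]=?,scc[3]=1,scc[4]=?,scc[5]=?,scc[6]=?,scc[7]=?,scc[8]=?)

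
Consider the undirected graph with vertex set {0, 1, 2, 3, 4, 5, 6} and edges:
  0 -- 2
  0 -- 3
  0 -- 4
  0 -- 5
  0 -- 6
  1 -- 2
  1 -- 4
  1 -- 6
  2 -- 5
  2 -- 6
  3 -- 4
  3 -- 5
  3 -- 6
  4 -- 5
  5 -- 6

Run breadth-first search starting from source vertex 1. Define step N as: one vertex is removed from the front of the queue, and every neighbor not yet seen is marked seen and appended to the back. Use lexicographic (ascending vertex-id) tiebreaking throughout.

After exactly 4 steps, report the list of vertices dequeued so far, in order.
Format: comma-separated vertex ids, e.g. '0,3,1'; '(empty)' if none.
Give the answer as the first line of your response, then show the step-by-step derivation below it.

1,2,4,6

step 1: dequeue 1; queue=[2,4,6]; order=1
step 2: dequeue 2; queue=[4,6,0,5]; order=1,2
step 3: dequeue 4; queue=[6,0,5,3]; order=1,2,4
step 4: dequeue 6; queue=[0,5,3]; order=1,2,4,6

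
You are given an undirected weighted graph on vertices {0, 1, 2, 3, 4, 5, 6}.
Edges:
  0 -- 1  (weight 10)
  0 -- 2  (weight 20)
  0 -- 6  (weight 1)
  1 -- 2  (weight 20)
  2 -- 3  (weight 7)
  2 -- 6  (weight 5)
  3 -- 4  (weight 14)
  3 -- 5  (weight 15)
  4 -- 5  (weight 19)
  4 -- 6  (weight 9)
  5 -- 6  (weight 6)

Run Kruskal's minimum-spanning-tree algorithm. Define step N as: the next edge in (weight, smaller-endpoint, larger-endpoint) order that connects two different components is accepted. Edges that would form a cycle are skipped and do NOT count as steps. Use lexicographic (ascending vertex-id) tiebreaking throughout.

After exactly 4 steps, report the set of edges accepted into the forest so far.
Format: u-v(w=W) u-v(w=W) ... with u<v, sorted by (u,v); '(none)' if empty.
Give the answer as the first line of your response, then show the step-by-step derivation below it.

0-6(w=1) 2-3(w=7) 2-6(w=5) 5-6(w=6)

step 1: add edge 0-6 (w=1); MST = {0-6(w=1)}
step 2: add edge 2-6 (w=5); MST = {0-6(w=1) 2-6(w=5)}
step 3: add edge 5-6 (w=6); MST = {0-6(w=1) 2-6(w=5) 5-6(w=6)}
step 4: add edge 2-3 (w=7); MST = {0-6(w=1) 2-3(w=7) 2-6(w=5) 5-6(w=6)}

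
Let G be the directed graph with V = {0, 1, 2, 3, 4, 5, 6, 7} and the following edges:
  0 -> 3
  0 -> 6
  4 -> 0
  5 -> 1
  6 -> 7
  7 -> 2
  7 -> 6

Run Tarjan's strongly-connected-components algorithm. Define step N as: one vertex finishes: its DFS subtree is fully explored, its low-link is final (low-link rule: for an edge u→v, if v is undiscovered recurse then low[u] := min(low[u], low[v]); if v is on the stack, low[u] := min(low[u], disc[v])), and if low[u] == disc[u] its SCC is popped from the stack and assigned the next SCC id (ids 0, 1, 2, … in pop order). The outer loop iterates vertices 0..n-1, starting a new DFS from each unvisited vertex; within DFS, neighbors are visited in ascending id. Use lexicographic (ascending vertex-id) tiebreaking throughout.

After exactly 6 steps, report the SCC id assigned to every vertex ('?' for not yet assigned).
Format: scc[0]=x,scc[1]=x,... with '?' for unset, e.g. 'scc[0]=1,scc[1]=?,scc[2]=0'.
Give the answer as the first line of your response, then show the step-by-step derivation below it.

scc[0]=3,scc[1]=4,scc[2]=1,scc[3]=0,scc[4]=?,scc[5]=?,scc[6]=2,scc[7]=2

step 1: low=(low[0]=0,low[1]=?,low[2]=?,low[3]=1,low[4]=?,low[5]=?,low[6]=?,low[7]=?); scc=(scc[0]=?,scc[1]=?,scc[2]=?,scc[3]=0,scc[4]=?,scc[5]=?,scc[6]=?,scc[7]=?)
step 2: low=(low[0]=0,low[1]=?,low[2]=4,low[3]=1,low[4]=?,low[5]=?,low[6]=2,low[7]=3); scc=(scc[0]=?,scc[1]=?,scc[2]=1,scc[3]=0,scc[4]=?,scc[5]=?,scc[6]=?,scc[7]=?)
step 3: low=(low[0]=0,low[1]=?,low[2]=4,low[3]=1,low[4]=?,low[5]=?,low[6]=2,low[7]=2); scc=(scc[0]=?,scc[1]=?,scc[2]=1,scc[3]=0,scc[4]=?,scc[5]=?,scc[6]=?,scc[7]=?)
step 4: low=(low[0]=0,low[1]=?,low[2]=4,low[3]=1,low[4]=?,low[5]=?,low[6]=2,low[7]=2); scc=(scc[0]=?,scc[1]=?,scc[2]=1,scc[3]=0,scc[4]=?,scc[5]=?,scc[6]=2,scc[7]=2)
step 5: low=(low[0]=0,low[1]=?,low[2]=4,low[3]=1,low[4]=?,low[5]=?,low[6]=2,low[7]=2); scc=(scc[0]=3,scc[1]=?,scc[2]=1,scc[3]=0,scc[4]=?,scc[5]=?,scc[6]=2,scc[7]=2)
step 6: low=(low[0]=0,low[1]=5,low[2]=4,low[3]=1,low[4]=?,low[5]=?,low[6]=2,low[7]=2); scc=(scc[0]=3,scc[1]=4,scc[2]=1,scc[3]=0,scc[4]=?,scc[5]=?,scc[6]=2,scc[7]=2)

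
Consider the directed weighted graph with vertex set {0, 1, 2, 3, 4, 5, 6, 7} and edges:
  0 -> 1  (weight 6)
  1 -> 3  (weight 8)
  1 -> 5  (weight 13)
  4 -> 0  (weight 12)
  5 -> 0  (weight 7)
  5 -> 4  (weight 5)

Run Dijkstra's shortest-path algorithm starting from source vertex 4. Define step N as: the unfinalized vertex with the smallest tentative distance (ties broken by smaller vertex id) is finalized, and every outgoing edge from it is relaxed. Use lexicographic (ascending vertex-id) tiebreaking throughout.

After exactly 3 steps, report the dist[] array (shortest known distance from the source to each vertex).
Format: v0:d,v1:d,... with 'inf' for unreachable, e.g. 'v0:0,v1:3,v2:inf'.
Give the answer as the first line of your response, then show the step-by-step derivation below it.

v0:12,v1:18,v2:inf,v3:26,v4:0,v5:31,v6:inf,v7:inf

step 1: dist = v0:12,v1:inf,v2:inf,v3:inf,v4:0,v5:inf,v6:inf,v7:inf
step 2: dist = v0:12,v1:18,v2:inf,v3:inf,v4:0,v5:inf,v6:inf,v7:inf
step 3: dist = v0:12,v1:18,v2:inf,v3:26,v4:0,v5:31,v6:inf,v7:inf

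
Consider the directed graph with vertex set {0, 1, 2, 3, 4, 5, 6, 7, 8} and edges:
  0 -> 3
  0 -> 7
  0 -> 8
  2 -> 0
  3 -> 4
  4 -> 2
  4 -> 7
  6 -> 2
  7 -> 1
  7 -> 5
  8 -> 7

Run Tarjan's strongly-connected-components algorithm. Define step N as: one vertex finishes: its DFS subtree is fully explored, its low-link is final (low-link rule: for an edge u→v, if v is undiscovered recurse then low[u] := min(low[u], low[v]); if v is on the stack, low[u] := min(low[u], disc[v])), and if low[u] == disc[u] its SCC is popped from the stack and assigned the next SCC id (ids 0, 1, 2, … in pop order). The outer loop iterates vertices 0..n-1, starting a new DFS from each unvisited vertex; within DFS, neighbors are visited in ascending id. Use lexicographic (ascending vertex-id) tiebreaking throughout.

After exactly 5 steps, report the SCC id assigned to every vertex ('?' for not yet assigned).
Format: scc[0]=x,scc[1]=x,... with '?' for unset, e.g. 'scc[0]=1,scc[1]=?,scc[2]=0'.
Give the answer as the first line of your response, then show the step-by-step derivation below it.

scc[0]=?,scc[1]=0,scc[2]=?,scc[3]=?,scc[4]=?,scc[5]=1,scc[6]=?,scc[7]=2,scc[8]=?

step 1: low=(low[0]=0,low[1]=?,low[2]=0,low[3]=1,low[4]=2,low[5]=?,low[6]=?,low[7]=?,low[8]=?); scc=(scc[0]=?,scc[1]=?,scc[2]=?,scc[3]=?,scc[4]=?,scc[5]=?,scc[6]=?,scc[7]=?,scc[8]=?)
step 2: low=(low[0]=0,low[1]=5,low[2]=0,low[3]=1,low[4]=0,low[5]=?,low[6]=?,low[7]=4,low[8]=?); scc=(scc[0]=?,scc[1]=0,scc[2]=?,scc[3]=?,scc[4]=?,scc[5]=?,scc[6]=?,scc[7]=?,scc[8]=?)
step 3: low=(low[0]=0,low[1]=5,low[2]=0,low[3]=1,low[4]=0,low[5]=6,low[6]=?,low[7]=4,low[8]=?); scc=(scc[0]=?,scc[1]=0,scc[2]=?,scc[3]=?,scc[4]=?,scc[5]=1,scc[6]=?,scc[7]=?,scc[8]=?)
step 4: low=(low[0]=0,low[1]=5,low[2]=0,low[3]=1,low[4]=0,low[5]=6,low[6]=?,low[7]=4,low[8]=?); scc=(scc[0]=?,scc[1]=0,scc[2]=?,scc[3]=?,scc[4]=?,scc[5]=1,scc[6]=?,scc[7]=2,scc[8]=?)
step 5: low=(low[0]=0,low[1]=5,low[2]=0,low[3]=1,low[4]=0,low[5]=6,low[6]=?,low[7]=4,low[8]=?); scc=(scc[0]=?,scc[1]=0,scc[2]=?,scc[3]=?,scc[4]=?,scc[5]=1,scc[6]=?,scc[7]=2,scc[8]=?)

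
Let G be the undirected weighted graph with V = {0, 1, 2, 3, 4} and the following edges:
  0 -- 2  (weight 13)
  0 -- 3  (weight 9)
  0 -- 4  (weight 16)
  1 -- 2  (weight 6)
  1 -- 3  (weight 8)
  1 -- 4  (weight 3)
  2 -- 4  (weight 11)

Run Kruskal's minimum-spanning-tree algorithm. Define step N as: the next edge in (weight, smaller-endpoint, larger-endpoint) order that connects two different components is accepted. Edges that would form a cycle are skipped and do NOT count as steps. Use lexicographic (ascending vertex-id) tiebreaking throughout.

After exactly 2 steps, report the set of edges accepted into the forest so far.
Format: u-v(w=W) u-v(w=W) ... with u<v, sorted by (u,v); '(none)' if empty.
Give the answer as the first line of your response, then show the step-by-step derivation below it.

1-2(w=6) 1-4(w=3)

step 1: add edge 1-4 (w=3); MST = {1-4(w=3)}
step 2: add edge 1-2 (w=6); MST = {1-2(w=6) 1-4(w=3)}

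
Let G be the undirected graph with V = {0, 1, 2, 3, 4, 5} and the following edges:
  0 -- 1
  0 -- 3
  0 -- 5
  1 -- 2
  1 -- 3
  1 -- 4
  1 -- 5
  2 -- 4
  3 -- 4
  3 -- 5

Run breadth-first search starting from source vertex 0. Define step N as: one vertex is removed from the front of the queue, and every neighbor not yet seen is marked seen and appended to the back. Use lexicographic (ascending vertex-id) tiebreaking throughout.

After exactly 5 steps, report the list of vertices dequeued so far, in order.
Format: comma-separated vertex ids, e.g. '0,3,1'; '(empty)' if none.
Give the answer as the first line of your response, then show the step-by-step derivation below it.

0,1,3,5,2

step 1: dequeue 0; queue=[1,3,5]; order=0
step 2: dequeue 1; queue=[3,5,2,4]; order=0,1
step 3: dequeue 3; queue=[5,2,4]; order=0,1,3
step 4: dequeue 5; queue=[2,4]; order=0,1,3,5
step 5: dequeue 2; queue=[4]; order=0,1,3,5,2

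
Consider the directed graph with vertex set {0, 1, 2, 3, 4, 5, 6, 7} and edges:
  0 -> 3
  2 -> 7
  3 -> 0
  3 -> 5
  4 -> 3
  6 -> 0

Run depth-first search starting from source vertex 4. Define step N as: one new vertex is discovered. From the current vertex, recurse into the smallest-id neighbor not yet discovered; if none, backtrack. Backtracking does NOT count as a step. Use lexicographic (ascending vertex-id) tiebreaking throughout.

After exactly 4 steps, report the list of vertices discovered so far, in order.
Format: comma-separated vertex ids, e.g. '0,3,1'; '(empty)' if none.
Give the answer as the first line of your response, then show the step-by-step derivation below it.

4,3,0,5

step 1: discover 4; path=4; order=4
step 2: discover 3; path=4>3; order=4,3
step 3: discover 0; path=4>3>0; order=4,3,0
step 4: discover 5; path=4>3>5; order=4,3,0,5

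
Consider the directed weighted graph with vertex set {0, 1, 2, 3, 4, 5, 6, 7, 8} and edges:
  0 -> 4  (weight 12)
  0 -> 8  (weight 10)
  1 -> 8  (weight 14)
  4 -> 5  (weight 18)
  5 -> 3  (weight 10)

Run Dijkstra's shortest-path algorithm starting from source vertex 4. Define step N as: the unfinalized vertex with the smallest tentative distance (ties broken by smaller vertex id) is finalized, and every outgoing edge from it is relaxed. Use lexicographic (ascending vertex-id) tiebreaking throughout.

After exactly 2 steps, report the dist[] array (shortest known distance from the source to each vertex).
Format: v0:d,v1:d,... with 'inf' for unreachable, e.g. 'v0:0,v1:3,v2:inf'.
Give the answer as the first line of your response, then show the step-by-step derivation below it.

v0:inf,v1:inf,v2:inf,v3:28,v4:0,v5:18,v6:inf,v7:inf,v8:inf

step 1: dist = v0:inf,v1:inf,v2:inf,v3:inf,v4:0,v5:18,v6:inf,v7:inf,v8:inf
step 2: dist = v0:inf,v1:inf,v2:inf,v3:28,v4:0,v5:18,v6:inf,v7:inf,v8:inf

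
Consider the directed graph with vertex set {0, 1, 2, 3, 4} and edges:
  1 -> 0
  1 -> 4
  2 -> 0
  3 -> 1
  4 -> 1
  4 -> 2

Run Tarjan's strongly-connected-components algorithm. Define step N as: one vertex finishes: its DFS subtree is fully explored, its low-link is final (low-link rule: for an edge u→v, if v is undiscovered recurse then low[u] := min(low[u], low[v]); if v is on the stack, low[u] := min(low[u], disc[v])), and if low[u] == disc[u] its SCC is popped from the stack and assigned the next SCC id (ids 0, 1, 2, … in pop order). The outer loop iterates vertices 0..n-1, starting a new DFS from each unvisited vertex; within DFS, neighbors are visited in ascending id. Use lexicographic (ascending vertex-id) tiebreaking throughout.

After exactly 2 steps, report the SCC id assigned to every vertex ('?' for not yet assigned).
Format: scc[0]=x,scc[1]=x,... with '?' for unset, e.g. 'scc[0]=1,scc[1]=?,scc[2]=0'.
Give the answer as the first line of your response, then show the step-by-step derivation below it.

scc[0]=0,scc[1]=?,scc[2]=1,scc[3]=?,scc[4]=?

step 1: low=(low[0]=0,low[1]=?,low[2]=?,low[3]=?,low[4]=?); scc=(scc[0]=0,scc[1]=?,scc[2]=?,scc[3]=?,scc[4]=?)
step 2: low=(low[0]=0,low[1]=1,low[2]=3,low[3]=?,low[4]=1); scc=(scc[0]=0,scc[1]=?,scc[2]=1,scc[3]=?,scc[4]=?)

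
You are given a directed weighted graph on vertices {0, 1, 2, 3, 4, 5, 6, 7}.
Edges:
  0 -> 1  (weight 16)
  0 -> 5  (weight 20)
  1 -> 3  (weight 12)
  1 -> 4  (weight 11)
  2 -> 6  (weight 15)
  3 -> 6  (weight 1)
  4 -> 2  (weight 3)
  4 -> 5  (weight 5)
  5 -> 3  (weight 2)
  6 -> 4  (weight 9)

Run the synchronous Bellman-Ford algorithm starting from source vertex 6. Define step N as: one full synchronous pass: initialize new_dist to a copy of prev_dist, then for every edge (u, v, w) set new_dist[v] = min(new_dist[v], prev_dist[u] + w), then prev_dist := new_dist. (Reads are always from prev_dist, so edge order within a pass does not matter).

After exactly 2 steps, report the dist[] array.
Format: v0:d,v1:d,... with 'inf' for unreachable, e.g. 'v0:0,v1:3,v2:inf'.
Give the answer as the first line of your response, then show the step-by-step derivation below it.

v0:inf,v1:inf,v2:12,v3:inf,v4:9,v5:14,v6:0,v7:inf

step 1: dist = v0:inf,v1:inf,v2:inf,v3:inf,v4:9,v5:inf,v6:0,v7:inf
step 2: dist = v0:inf,v1:inf,v2:12,v3:inf,v4:9,v5:14,v6:0,v7:inf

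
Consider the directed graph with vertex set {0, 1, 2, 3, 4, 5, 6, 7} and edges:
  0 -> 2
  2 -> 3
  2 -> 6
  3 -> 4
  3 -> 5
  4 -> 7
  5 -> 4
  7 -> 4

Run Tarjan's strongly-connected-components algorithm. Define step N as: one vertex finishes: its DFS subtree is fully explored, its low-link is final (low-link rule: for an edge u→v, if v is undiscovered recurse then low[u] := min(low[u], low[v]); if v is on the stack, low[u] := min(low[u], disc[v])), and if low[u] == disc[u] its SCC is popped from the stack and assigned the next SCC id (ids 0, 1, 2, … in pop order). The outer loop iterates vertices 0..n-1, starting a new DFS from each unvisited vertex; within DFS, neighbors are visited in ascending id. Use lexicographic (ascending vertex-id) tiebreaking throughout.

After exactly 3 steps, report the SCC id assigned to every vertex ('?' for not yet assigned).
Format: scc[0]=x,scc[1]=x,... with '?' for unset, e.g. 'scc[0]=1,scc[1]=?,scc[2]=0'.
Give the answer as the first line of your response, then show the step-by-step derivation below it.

scc[0]=?,scc[1]=?,scc[2]=?,scc[3]=?,scc[4]=0,scc[5]=1,scc[6]=?,scc[7]=0

step 1: low=(low[0]=0,low[1]=?,low[2]=1,low[3]=2,low[4]=3,low[5]=?,low[6]=?,low[7]=3); scc=(scc[0]=?,scc[1]=?,scc[2]=?,scc[3]=?,scc[4]=?,scc[5]=?,scc[6]=?,scc[7]=?)
step 2: low=(low[0]=0,low[1]=?,low[2]=1,low[3]=2,low[4]=3,low[5]=?,low[6]=?,low[7]=3); scc=(scc[0]=?,scc[1]=?,scc[2]=?,scc[3]=?,scc[4]=0,scc[5]=?,scc[6]=?,scc[7]=0)
step 3: low=(low[0]=0,low[1]=?,low[2]=1,low[3]=2,low[4]=3,low[5]=5,low[6]=?,low[7]=3); scc=(scc[0]=?,scc[1]=?,scc[2]=?,scc[3]=?,scc[4]=0,scc[5]=1,scc[6]=?,scc[7]=0)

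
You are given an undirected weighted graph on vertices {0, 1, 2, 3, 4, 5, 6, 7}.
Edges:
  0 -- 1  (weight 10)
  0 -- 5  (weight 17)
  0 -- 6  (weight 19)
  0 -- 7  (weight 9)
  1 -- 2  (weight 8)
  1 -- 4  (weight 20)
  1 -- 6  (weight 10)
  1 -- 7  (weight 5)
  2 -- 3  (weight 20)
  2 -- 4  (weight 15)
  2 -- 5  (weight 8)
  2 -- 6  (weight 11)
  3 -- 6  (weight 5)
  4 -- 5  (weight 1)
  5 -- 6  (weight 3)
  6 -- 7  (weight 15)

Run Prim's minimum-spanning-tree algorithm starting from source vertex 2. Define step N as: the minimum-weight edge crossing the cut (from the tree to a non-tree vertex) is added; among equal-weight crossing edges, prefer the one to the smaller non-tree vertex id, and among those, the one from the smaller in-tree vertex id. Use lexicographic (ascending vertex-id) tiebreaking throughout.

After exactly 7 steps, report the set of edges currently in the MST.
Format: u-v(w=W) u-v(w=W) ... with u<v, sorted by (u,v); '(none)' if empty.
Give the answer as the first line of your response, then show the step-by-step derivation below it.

0-7(w=9) 1-2(w=8) 1-7(w=5) 2-5(w=8) 3-6(w=5) 4-5(w=1) 5-6(w=3)

step 1: add edge 1-2 (w=8); MST = {1-2(w=8)}
step 2: add edge 1-7 (w=5); MST = {1-2(w=8) 1-7(w=5)}
step 3: add edge 2-5 (w=8); MST = {1-2(w=8) 1-7(w=5) 2-5(w=8)}
step 4: add edge 4-5 (w=1); MST = {1-2(w=8) 1-7(w=5) 2-5(w=8) 4-5(w=1)}
step 5: add edge 5-6 (w=3); MST = {1-2(w=8) 1-7(w=5) 2-5(w=8) 4-5(w=1) 5-6(w=3)}
step 6: add edge 3-6 (w=5); MST = {1-2(w=8) 1-7(w=5) 2-5(w=8) 3-6(w=5) 4-5(w=1) 5-6(w=3)}
step 7: add edge 0-7 (w=9); MST = {0-7(w=9) 1-2(w=8) 1-7(w=5) 2-5(w=8) 3-6(w=5) 4-5(w=1) 5-6(w=3)}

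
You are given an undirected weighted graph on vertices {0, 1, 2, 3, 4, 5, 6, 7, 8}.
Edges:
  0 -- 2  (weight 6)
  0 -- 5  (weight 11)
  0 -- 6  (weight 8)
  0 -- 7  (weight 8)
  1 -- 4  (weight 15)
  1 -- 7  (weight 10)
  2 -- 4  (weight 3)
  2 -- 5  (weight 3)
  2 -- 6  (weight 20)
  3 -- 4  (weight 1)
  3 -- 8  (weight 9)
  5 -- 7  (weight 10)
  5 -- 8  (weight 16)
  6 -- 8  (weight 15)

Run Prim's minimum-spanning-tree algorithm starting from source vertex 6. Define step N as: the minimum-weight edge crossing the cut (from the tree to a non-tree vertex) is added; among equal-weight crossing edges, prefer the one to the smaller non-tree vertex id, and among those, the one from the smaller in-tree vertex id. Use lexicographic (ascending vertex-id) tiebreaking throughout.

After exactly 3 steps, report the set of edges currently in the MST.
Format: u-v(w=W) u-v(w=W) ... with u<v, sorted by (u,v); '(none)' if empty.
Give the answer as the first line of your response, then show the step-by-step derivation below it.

0-2(w=6) 0-6(w=8) 2-4(w=3)

step 1: add edge 0-6 (w=8); MST = {0-6(w=8)}
step 2: add edge 0-2 (w=6); MST = {0-2(w=6) 0-6(w=8)}
step 3: add edge 2-4 (w=3); MST = {0-2(w=6) 0-6(w=8) 2-4(w=3)}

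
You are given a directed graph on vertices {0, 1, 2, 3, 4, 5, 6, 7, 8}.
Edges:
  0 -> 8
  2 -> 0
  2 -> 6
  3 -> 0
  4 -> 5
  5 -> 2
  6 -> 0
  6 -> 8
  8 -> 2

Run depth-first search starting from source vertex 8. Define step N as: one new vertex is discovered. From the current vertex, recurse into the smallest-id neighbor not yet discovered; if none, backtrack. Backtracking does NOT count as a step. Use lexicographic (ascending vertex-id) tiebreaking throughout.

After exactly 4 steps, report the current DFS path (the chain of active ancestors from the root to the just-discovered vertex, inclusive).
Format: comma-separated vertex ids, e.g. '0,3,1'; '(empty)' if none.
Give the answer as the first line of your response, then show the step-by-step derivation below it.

8,2,6

step 1: discover 8; path=8; order=8
step 2: discover 2; path=8>2; order=8,2
step 3: discover 0; path=8>2>0; order=8,2,0
step 4: discover 6; path=8>2>6; order=8,2,0,6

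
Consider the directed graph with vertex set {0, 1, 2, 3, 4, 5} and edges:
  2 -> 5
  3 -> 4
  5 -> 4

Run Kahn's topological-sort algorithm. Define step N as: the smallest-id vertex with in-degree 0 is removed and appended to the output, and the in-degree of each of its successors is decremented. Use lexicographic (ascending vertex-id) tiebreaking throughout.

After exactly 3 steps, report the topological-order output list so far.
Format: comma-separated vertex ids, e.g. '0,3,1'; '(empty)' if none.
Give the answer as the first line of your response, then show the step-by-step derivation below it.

0,1,2

step 1: output 0; order=[0]; indeg=(0,0,0,0,2,1)
step 2: output 1; order=[0,1]; indeg=(0,0,0,0,2,1)
step 3: output 2; order=[0,1,2]; indeg=(0,0,0,0,2,0)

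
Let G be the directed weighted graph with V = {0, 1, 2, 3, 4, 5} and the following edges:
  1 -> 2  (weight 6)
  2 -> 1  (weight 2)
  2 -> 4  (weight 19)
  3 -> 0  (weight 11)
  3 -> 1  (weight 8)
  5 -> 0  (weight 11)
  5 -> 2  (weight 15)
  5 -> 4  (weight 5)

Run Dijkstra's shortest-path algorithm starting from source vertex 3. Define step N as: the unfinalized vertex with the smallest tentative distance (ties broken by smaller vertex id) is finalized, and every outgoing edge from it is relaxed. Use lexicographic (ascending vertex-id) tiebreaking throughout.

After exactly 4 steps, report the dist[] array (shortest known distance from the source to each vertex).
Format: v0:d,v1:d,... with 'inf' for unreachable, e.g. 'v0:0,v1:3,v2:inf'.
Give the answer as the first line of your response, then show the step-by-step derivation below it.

v0:11,v1:8,v2:14,v3:0,v4:33,v5:inf

step 1: dist = v0:11,v1:8,v2:inf,v3:0,v4:inf,v5:inf
step 2: dist = v0:11,v1:8,v2:14,v3:0,v4:inf,v5:inf
step 3: dist = v0:11,v1:8,v2:14,v3:0,v4:inf,v5:inf
step 4: dist = v0:11,v1:8,v2:14,v3:0,v4:33,v5:inf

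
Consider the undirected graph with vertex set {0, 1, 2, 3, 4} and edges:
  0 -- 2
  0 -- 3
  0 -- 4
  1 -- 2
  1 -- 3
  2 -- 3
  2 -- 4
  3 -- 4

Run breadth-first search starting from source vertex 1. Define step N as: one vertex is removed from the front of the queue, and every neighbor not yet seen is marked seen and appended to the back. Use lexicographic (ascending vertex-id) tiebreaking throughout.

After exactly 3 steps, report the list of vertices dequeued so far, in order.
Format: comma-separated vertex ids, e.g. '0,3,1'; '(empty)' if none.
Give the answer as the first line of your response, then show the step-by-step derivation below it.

1,2,3

step 1: dequeue 1; queue=[2,3]; order=1
step 2: dequeue 2; queue=[3,0,4]; order=1,2
step 3: dequeue 3; queue=[0,4]; order=1,2,3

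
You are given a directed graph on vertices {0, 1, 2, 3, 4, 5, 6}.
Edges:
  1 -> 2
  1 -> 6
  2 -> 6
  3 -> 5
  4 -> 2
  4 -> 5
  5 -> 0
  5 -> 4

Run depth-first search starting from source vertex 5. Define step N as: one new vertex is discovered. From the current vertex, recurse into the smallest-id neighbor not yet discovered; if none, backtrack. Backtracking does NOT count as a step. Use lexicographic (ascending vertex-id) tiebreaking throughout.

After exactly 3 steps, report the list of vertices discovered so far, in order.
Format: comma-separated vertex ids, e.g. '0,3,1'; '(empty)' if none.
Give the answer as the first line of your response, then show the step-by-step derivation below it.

5,0,4

step 1: discover 5; path=5; order=5
step 2: discover 0; path=5>0; order=5,0
step 3: discover 4; path=5>4; order=5,0,4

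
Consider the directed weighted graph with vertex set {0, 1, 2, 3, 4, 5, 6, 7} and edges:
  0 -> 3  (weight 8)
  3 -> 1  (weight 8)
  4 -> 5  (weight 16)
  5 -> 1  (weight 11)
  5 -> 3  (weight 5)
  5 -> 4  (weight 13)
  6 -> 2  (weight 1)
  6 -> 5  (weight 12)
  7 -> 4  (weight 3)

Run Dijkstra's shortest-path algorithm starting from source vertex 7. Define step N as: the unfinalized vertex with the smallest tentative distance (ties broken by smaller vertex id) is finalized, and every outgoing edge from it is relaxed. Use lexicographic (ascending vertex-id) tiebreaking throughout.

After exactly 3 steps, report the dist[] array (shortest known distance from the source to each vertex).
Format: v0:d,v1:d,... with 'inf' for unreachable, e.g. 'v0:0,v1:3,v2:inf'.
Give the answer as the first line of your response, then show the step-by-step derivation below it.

v0:inf,v1:30,v2:inf,v3:24,v4:3,v5:19,v6:inf,v7:0

step 1: dist = v0:inf,v1:inf,v2:inf,v3:inf,v4:3,v5:inf,v6:inf,v7:0
step 2: dist = v0:inf,v1:inf,v2:inf,v3:inf,v4:3,v5:19,v6:inf,v7:0
step 3: dist = v0:inf,v1:30,v2:inf,v3:24,v4:3,v5:19,v6:inf,v7:0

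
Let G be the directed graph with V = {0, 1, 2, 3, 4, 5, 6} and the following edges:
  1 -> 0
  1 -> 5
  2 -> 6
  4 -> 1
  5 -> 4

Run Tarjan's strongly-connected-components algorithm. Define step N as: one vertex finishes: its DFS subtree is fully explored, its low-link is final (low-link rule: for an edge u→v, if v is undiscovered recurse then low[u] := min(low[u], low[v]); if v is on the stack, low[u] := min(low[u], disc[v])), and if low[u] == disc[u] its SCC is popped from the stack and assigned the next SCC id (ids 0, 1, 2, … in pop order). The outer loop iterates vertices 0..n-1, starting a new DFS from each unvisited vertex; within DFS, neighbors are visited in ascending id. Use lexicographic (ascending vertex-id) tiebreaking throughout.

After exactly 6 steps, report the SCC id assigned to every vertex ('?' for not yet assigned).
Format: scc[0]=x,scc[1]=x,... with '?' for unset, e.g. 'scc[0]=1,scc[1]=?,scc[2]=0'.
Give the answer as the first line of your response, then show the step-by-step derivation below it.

scc[0]=0,scc[1]=1,scc[2]=3,scc[3]=?,scc[4]=1,scc[5]=1,scc[6]=2

step 1: low=(low[0]=0,low[1]=?,low[2]=?,low[3]=?,low[4]=?,low[5]=?,low[6]=?); scc=(scc[0]=0,scc[1]=?,scc[2]=?,scc[3]=?,scc[4]=?,scc[5]=?,scc[6]=?)
step 2: low=(low[0]=0,low[1]=1,low[2]=?,low[3]=?,low[4]=1,low[5]=2,low[6]=?); scc=(scc[0]=0,scc[1]=?,scc[2]=?,scc[3]=?,scc[4]=?,scc[5]=?,scc[6]=?)
step 3: low=(low[0]=0,low[1]=1,low[2]=?,low[3]=?,low[4]=1,low[5]=1,low[6]=?); scc=(scc[0]=0,scc[1]=?,scc[2]=?,scc[3]=?,scc[4]=?,scc[5]=?,scc[6]=?)
step 4: low=(low[0]=0,low[1]=1,low[2]=?,low[3]=?,low[4]=1,low[5]=1,low[6]=?); scc=(scc[0]=0,scc[1]=1,scc[2]=?,scc[3]=?,scc[4]=1,scc[5]=1,scc[6]=?)
step 5: low=(low[0]=0,low[1]=1,low[2]=4,low[3]=?,low[4]=1,low[5]=1,low[6]=5); scc=(scc[0]=0,scc[1]=1,scc[2]=?,scc[3]=?,scc[4]=1,scc[5]=1,scc[6]=2)
step 6: low=(low[0]=0,low[1]=1,low[2]=4,low[3]=?,low[4]=1,low[5]=1,low[6]=5); scc=(scc[0]=0,scc[1]=1,scc[2]=3,scc[3]=?,scc[4]=1,scc[5]=1,scc[6]=2)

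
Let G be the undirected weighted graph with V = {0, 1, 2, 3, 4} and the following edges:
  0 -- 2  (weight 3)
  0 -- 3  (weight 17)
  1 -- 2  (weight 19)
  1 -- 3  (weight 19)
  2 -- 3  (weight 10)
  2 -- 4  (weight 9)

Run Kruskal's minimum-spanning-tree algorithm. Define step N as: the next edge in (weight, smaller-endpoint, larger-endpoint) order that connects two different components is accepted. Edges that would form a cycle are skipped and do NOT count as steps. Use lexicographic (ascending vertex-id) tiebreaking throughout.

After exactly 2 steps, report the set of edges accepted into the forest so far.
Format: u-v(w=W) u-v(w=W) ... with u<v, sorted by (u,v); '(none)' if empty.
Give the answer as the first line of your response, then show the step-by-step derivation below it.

0-2(w=3) 2-4(w=9)

step 1: add edge 0-2 (w=3); MST = {0-2(w=3)}
step 2: add edge 2-4 (w=9); MST = {0-2(w=3) 2-4(w=9)}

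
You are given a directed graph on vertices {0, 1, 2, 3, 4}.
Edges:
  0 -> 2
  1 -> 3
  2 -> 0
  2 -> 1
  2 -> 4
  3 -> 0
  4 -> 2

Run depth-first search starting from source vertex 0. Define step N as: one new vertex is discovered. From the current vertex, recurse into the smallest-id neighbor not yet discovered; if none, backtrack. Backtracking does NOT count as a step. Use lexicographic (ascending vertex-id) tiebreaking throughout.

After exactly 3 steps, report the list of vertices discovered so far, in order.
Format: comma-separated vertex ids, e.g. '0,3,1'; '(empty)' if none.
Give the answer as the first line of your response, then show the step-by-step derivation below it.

0,2,1

step 1: discover 0; path=0; order=0
step 2: discover 2; path=0>2; order=0,2
step 3: discover 1; path=0>2>1; order=0,2,1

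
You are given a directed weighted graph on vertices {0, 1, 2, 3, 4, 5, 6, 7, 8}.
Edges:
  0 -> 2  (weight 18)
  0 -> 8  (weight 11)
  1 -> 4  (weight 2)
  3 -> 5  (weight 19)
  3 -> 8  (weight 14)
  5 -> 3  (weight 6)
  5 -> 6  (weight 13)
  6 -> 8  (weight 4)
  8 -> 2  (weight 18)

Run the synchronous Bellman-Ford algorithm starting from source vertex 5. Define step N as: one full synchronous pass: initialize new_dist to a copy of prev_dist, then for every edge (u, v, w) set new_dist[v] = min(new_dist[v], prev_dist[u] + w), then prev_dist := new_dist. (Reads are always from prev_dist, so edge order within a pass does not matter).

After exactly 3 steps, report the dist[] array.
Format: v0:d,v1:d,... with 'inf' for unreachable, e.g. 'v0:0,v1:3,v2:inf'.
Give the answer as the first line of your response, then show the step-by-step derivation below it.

v0:inf,v1:inf,v2:35,v3:6,v4:inf,v5:0,v6:13,v7:inf,v8:17

step 1: dist = v0:inf,v1:inf,v2:inf,v3:6,v4:inf,v5:0,v6:13,v7:inf,v8:inf
step 2: dist = v0:inf,v1:inf,v2:inf,v3:6,v4:inf,v5:0,v6:13,v7:inf,v8:17
step 3: dist = v0:inf,v1:inf,v2:35,v3:6,v4:inf,v5:0,v6:13,v7:inf,v8:17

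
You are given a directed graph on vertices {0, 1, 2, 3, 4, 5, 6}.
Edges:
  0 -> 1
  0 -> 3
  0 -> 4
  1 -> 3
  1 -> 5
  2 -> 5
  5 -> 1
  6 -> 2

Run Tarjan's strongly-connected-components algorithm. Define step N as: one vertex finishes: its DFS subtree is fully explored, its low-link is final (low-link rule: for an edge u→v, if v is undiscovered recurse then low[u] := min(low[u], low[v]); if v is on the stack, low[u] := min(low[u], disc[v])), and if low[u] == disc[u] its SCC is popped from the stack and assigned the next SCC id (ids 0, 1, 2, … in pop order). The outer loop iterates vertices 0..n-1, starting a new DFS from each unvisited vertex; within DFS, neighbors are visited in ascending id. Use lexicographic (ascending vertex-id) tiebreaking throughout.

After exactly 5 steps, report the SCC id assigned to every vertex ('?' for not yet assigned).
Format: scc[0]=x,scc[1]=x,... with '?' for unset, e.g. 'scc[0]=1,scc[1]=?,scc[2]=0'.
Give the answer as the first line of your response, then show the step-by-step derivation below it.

scc[0]=3,scc[1]=1,scc[2]=?,scc[3]=0,scc[4]=2,scc[5]=1,scc[6]=?

step 1: low=(low[0]=0,low[1]=1,low[2]=?,low[3]=2,low[4]=?,low[5]=?,low[6]=?); scc=(scc[0]=?,scc[1]=?,scc[2]=?,scc[3]=0,scc[4]=?,scc[5]=?,scc[6]=?)
step 2: low=(low[0]=0,low[1]=1,low[2]=?,low[3]=2,low[4]=?,low[5]=1,low[6]=?); scc=(scc[0]=?,scc[1]=?,scc[2]=?,scc[3]=0,scc[4]=?,scc[5]=?,scc[6]=?)
step 3: low=(low[0]=0,low[1]=1,low[2]=?,low[3]=2,low[4]=?,low[5]=1,low[6]=?); scc=(scc[0]=?,scc[1]=1,scc[2]=?,scc[3]=0,scc[4]=?,scc[5]=1,scc[6]=?)
step 4: low=(low[0]=0,low[1]=1,low[2]=?,low[3]=2,low[4]=4,low[5]=1,low[6]=?); scc=(scc[0]=?,scc[1]=1,scc[2]=?,scc[3]=0,scc[4]=2,scc[5]=1,scc[6]=?)
step 5: low=(low[0]=0,low[1]=1,low[2]=?,low[3]=2,low[4]=4,low[5]=1,low[6]=?); scc=(scc[0]=3,scc[1]=1,scc[2]=?,scc[3]=0,scc[4]=2,scc[5]=1,scc[6]=?)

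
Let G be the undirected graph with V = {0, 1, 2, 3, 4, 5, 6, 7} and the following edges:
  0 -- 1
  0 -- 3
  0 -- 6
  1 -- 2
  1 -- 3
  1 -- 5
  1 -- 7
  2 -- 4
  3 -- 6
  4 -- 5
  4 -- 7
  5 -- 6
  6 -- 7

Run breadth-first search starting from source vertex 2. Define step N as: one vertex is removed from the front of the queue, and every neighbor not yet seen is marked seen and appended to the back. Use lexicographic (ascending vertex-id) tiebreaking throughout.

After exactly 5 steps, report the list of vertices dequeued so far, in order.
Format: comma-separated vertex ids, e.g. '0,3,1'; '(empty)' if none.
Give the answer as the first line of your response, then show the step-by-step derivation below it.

2,1,4,0,3

step 1: dequeue 2; queue=[1,4]; order=2
step 2: dequeue 1; queue=[4,0,3,5,7]; order=2,1
step 3: dequeue 4; queue=[0,3,5,7]; order=2,1,4
step 4: dequeue 0; queue=[3,5,7,6]; order=2,1,4,0
step 5: dequeue 3; queue=[5,7,6]; order=2,1,4,0,3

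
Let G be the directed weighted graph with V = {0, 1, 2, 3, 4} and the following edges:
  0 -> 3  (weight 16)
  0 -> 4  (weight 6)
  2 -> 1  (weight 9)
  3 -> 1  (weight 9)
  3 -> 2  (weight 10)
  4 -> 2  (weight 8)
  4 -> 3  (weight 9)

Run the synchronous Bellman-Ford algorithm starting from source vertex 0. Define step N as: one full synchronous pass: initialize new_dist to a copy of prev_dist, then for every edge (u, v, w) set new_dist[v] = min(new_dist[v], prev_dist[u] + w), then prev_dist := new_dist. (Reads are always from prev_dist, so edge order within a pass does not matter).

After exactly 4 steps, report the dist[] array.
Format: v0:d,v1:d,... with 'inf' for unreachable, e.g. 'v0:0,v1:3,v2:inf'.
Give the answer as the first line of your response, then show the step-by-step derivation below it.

v0:0,v1:23,v2:14,v3:15,v4:6

step 1: dist = v0:0,v1:inf,v2:inf,v3:16,v4:6
step 2: dist = v0:0,v1:25,v2:14,v3:15,v4:6
step 3: dist = v0:0,v1:23,v2:14,v3:15,v4:6
step 4: dist = v0:0,v1:23,v2:14,v3:15,v4:6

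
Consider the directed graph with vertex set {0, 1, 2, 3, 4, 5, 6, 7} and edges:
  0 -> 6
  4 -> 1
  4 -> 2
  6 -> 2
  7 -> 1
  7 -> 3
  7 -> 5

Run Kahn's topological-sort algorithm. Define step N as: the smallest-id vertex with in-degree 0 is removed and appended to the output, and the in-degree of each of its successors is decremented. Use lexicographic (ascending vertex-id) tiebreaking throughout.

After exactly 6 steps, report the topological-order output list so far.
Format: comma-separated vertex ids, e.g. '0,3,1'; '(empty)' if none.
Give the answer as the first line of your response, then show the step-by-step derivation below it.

0,4,6,2,7,1

step 1: output 0; order=[0]; indeg=(0,2,2,1,0,1,0,0)
step 2: output 4; order=[0,4]; indeg=(0,1,1,1,0,1,0,0)
step 3: output 6; order=[0,4,6]; indeg=(0,1,0,1,0,1,0,0)
step 4: output 2; order=[0,4,6,2]; indeg=(0,1,0,1,0,1,0,0)
step 5: output 7; order=[0,4,6,2,7]; indeg=(0,0,0,0,0,0,0,0)
step 6: output 1; order=[0,4,6,2,7,1]; indeg=(0,0,0,0,0,0,0,0)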